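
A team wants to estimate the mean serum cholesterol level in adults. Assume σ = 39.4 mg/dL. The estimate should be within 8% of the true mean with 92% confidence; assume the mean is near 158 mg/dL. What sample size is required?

For a mean, the margin of error is E = z·σ/√n, so n = (zσ/E)².
At 92% confidence, z = 1.751.
E = 8% of 158 = 12.64 mg/dL.
n = (1.751 × 39.4 / 12.64)² = 29.79
Round up: n = 30.

30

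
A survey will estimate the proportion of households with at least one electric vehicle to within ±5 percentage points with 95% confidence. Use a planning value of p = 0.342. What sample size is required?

For a proportion with margin E = 0.05 at 95% confidence, z = 1.960.
n = p̂(1−p̂)(z/E)² = 0.342 × 0.658 × (1.960/0.05)² = 345.80
Round up: n = 346.

346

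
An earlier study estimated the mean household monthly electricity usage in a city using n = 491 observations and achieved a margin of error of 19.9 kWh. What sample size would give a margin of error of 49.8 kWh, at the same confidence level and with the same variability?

79

Margin of error scales as 1/√n, so n₂ = n₁·(E₁/E₂)².
n₂ = 491 × (19.9/49.8)² = 491 × 0.1597 = 78.41
Round up: n₂ = 79.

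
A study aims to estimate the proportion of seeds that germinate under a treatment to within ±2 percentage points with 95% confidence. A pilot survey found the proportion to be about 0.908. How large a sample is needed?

803

For a proportion with margin E = 0.02 at 95% confidence, z = 1.960.
n = p̂(1−p̂)(z/E)² = 0.908 × 0.092 × (1.960/0.02)² = 802.28
Round up: n = 803.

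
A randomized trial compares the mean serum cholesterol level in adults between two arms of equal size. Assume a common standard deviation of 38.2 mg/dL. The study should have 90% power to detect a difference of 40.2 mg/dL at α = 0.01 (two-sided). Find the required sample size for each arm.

For two equal groups, n per group = 2·((z_{α/2} + z_β)·σ/δ)².
z_{α/2} = 2.576; z_β = 1.282 (power 90%).
n = 2 × (3.858 × 38.2 / 40.2)² = 2 × 13.44 = 26.88
Round up: n = 27 per group.

27 per group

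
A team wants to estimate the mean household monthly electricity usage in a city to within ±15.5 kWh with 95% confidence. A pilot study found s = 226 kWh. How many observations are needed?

817

For a mean, the margin of error is E = z·σ/√n, so n = (zσ/E)².
At 95% confidence, z = 1.960.
n = (1.960 × 226 / 15.5)² = 816.71
Round up: n = 817.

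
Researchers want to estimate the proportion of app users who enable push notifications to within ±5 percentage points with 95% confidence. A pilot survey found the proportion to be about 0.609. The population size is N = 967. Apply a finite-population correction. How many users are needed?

For a proportion with margin E = 0.05 at 95% confidence, z = 1.960.
n = p̂(1−p̂)(z/E)² = 0.609 × 0.391 × (1.960/0.05)² = 365.90 — call this n₀.
Finite-population correction with N = 967: n = n₀ / (1 + (n₀−1)/N) = 365.90 / 1.377 = 265.72
Round up: n = 266.

266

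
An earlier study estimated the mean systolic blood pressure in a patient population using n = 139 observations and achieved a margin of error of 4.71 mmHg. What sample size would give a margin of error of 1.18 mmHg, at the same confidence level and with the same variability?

Margin of error scales as 1/√n, so n₂ = n₁·(E₁/E₂)².
n₂ = 139 × (4.71/1.18)² = 139 × 15.93 = 2214.27
Round up: n₂ = 2215.

2215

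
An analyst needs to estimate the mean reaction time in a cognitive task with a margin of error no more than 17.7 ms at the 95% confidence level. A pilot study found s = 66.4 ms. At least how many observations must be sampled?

For a mean, the margin of error is E = z·σ/√n, so n = (zσ/E)².
At 95% confidence, z = 1.960.
n = (1.960 × 66.4 / 17.7)² = 54.06
Round up: n = 55.

n = 55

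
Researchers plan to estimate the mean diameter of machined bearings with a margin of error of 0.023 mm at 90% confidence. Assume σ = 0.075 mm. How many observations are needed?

For a mean, the margin of error is E = z·σ/√n, so n = (zσ/E)².
At 90% confidence, z = 1.645.
n = (1.645 × 0.075 / 0.023)² = 28.77
Round up: n = 29.

29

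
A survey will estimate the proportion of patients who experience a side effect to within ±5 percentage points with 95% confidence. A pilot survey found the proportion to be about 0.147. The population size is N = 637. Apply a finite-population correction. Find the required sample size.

For a proportion with margin E = 0.05 at 95% confidence, z = 1.960.
n = p̂(1−p̂)(z/E)² = 0.147 × 0.853 × (1.960/0.05)² = 192.68 — call this n₀.
Finite-population correction with N = 637: n = n₀ / (1 + (n₀−1)/N) = 192.68 / 1.301 = 148.10
Round up: n = 149.

149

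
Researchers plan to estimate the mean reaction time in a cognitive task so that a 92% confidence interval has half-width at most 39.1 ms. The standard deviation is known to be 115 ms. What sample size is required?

27

For a mean, the margin of error is E = z·σ/√n, so n = (zσ/E)².
At 92% confidence, z = 1.751.
n = (1.751 × 115 / 39.1)² = 26.52
Round up: n = 27.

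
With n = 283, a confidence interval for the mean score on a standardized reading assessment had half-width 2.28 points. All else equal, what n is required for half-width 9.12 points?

18

Margin of error scales as 1/√n, so n₂ = n₁·(E₁/E₂)².
n₂ = 283 × (2.28/9.12)² = 283 × 0.0625 = 17.69
Round up: n₂ = 18.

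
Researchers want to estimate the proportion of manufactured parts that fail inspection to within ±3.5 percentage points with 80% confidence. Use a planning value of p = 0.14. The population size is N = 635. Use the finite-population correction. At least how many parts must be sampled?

For a proportion with margin E = 0.035 at 80% confidence, z = 1.282.
n = p̂(1−p̂)(z/E)² = 0.14 × 0.86 × (1.282/0.035)² = 161.53 — call this n₀.
Finite-population correction with N = 635: n = n₀ / (1 + (n₀−1)/N) = 161.53 / 1.253 = 128.91
Round up: n = 129.

129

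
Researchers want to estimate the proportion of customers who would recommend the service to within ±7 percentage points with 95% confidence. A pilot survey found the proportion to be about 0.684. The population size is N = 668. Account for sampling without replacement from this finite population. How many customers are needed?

For a proportion with margin E = 0.07 at 95% confidence, z = 1.960.
n = p̂(1−p̂)(z/E)² = 0.684 × 0.316 × (1.960/0.07)² = 169.46 — call this n₀.
Finite-population correction with N = 668: n = n₀ / (1 + (n₀−1)/N) = 169.46 / 1.252 = 135.35
Round up: n = 136.

136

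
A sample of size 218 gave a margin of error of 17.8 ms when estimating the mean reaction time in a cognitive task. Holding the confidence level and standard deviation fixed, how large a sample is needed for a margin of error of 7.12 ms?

1363

Margin of error scales as 1/√n, so n₂ = n₁·(E₁/E₂)².
n₂ = 218 × (17.8/7.12)² = 218 × 6.25 = 1362.50
Round up: n₂ = 1363.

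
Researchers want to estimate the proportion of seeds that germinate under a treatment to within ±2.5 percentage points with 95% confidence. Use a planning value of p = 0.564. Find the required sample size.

For a proportion with margin E = 0.025 at 95% confidence, z = 1.960.
n = p̂(1−p̂)(z/E)² = 0.564 × 0.436 × (1.960/0.025)² = 1511.46
Round up: n = 1512.

1512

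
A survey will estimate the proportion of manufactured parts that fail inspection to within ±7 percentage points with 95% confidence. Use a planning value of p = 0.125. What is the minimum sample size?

n = 86

For a proportion with margin E = 0.07 at 95% confidence, z = 1.960.
n = p̂(1−p̂)(z/E)² = 0.125 × 0.875 × (1.960/0.07)² = 85.75
Round up: n = 86.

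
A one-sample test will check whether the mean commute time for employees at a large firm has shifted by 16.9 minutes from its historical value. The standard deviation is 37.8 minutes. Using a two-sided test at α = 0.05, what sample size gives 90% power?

53

For a one-sample z-test, n = ((z_{α/2} + z_β)·σ/δ)².
z_{α/2} = 1.960 (two-sided α = 0.05); z_β = 1.282 (power 90% → β = 0.1).
n = (3.242 × 37.8 / 16.9)² = 52.58
Round up: n = 53.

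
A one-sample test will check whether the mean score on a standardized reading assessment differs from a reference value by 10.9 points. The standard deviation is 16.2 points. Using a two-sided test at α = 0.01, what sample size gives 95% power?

n = 40

For a one-sample z-test, n = ((z_{α/2} + z_β)·σ/δ)².
z_{α/2} = 2.576 (two-sided α = 0.01); z_β = 1.645 (power 95% → β = 0.05).
n = (4.221 × 16.2 / 10.9)² = 39.36
Round up: n = 40.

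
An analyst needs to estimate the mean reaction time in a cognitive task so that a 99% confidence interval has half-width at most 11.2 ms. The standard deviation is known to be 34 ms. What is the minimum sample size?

62

For a mean, the margin of error is E = z·σ/√n, so n = (zσ/E)².
At 99% confidence, z = 2.576.
n = (2.576 × 34 / 11.2)² = 61.15
Round up: n = 62.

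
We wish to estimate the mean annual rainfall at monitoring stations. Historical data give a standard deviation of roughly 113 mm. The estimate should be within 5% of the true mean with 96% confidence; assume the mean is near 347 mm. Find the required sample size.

n = 179

For a mean, the margin of error is E = z·σ/√n, so n = (zσ/E)².
At 96% confidence, z = 2.054.
E = 5% of 347 = 17.35 mm.
n = (2.054 × 113 / 17.35)² = 178.96
Round up: n = 179.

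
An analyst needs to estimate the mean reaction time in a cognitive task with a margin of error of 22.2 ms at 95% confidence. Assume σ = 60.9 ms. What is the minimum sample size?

For a mean, the margin of error is E = z·σ/√n, so n = (zσ/E)².
At 95% confidence, z = 1.960.
n = (1.960 × 60.9 / 22.2)² = 28.91
Round up: n = 29.

n = 29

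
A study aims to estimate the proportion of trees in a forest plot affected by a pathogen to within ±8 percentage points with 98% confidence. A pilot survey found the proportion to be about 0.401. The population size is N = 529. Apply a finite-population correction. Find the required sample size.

n = 147

For a proportion with margin E = 0.08 at 98% confidence, z = 2.326.
n = p̂(1−p̂)(z/E)² = 0.401 × 0.599 × (2.326/0.08)² = 203.05 — call this n₀.
Finite-population correction with N = 529: n = n₀ / (1 + (n₀−1)/N) = 203.05 / 1.382 = 146.92
Round up: n = 147.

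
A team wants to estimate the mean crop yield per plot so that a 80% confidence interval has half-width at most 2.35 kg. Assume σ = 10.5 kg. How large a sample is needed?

For a mean, the margin of error is E = z·σ/√n, so n = (zσ/E)².
At 80% confidence, z = 1.282.
n = (1.282 × 10.5 / 2.35)² = 32.81
Round up: n = 33.

n = 33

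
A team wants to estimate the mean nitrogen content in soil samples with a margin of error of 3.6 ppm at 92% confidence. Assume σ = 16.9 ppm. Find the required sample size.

For a mean, the margin of error is E = z·σ/√n, so n = (zσ/E)².
At 92% confidence, z = 1.751.
n = (1.751 × 16.9 / 3.6)² = 67.57
Round up: n = 68.

68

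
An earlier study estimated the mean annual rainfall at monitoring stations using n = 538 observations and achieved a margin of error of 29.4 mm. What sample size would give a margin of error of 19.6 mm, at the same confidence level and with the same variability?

1211

Margin of error scales as 1/√n, so n₂ = n₁·(E₁/E₂)².
n₂ = 538 × (29.4/19.6)² = 538 × 2.25 = 1210.50
Round up: n₂ = 1211.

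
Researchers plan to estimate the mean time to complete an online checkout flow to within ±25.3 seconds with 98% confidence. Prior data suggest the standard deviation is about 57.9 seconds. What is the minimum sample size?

For a mean, the margin of error is E = z·σ/√n, so n = (zσ/E)².
At 98% confidence, z = 2.326.
n = (2.326 × 57.9 / 25.3)² = 28.34
Round up: n = 29.

29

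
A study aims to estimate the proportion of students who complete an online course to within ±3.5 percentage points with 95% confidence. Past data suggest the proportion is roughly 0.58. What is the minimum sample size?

For a proportion with margin E = 0.035 at 95% confidence, z = 1.960.
n = p̂(1−p̂)(z/E)² = 0.58 × 0.42 × (1.960/0.035)² = 763.93
Round up: n = 764.

n = 764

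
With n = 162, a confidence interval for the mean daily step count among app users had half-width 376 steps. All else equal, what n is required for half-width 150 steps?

Margin of error scales as 1/√n, so n₂ = n₁·(E₁/E₂)².
n₂ = 162 × (376/150)² = 162 × 6.283 = 1017.85
Round up: n₂ = 1018.

1018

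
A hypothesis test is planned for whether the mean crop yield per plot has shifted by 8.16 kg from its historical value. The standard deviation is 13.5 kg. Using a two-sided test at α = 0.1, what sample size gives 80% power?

For a one-sample z-test, n = ((z_{α/2} + z_β)·σ/δ)².
z_{α/2} = 1.645 (two-sided α = 0.1); z_β = 0.842 (power 80% → β = 0.2).
n = (2.487 × 13.5 / 8.16)² = 16.93
Round up: n = 17.

n = 17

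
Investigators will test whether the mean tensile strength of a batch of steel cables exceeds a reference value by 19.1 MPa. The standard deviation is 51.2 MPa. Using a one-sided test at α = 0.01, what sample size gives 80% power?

For a one-sample z-test, n = ((z_α + z_β)·σ/δ)².
z_α = 2.326 (one-sided α = 0.01); z_β = 0.842 (power 80% → β = 0.2).
n = (3.168 × 51.2 / 19.1)² = 72.12
Round up: n = 73.

73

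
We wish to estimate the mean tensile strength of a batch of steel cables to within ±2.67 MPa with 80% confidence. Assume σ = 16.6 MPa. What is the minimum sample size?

64

For a mean, the margin of error is E = z·σ/√n, so n = (zσ/E)².
At 80% confidence, z = 1.282.
n = (1.282 × 16.6 / 2.67)² = 63.53
Round up: n = 64.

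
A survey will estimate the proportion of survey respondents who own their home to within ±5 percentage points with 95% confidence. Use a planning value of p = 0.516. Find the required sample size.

384

For a proportion with margin E = 0.05 at 95% confidence, z = 1.960.
n = p̂(1−p̂)(z/E)² = 0.516 × 0.484 × (1.960/0.05)² = 383.77
Round up: n = 384.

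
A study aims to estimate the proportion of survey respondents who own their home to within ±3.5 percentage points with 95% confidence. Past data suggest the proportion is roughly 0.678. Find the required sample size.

For a proportion with margin E = 0.035 at 95% confidence, z = 1.960.
n = p̂(1−p̂)(z/E)² = 0.678 × 0.322 × (1.960/0.035)² = 684.64
Round up: n = 685.

685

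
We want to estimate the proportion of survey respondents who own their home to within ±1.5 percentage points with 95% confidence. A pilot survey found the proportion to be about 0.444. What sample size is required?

For a proportion with margin E = 0.015 at 95% confidence, z = 1.960.
n = p̂(1−p̂)(z/E)² = 0.444 × 0.556 × (1.960/0.015)² = 4214.90
Round up: n = 4215.

4215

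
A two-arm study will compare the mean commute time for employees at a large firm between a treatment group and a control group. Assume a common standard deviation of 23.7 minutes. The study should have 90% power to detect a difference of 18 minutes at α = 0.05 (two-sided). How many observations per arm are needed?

37 per group

For two equal groups, n per group = 2·((z_{α/2} + z_β)·σ/δ)².
z_{α/2} = 1.960; z_β = 1.282 (power 90%).
n = 2 × (3.242 × 23.7 / 18)² = 2 × 18.22 = 36.44
Round up: n = 37 per group.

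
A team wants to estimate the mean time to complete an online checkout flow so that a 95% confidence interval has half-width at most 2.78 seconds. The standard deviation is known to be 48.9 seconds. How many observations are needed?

For a mean, the margin of error is E = z·σ/√n, so n = (zσ/E)².
At 95% confidence, z = 1.960.
n = (1.960 × 48.9 / 2.78)² = 1188.61
Round up: n = 1189.

1189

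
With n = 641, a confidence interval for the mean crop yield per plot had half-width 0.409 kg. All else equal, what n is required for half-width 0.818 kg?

Margin of error scales as 1/√n, so n₂ = n₁·(E₁/E₂)².
n₂ = 641 × (0.409/0.818)² = 641 × 0.25 = 160.25
Round up: n₂ = 161.

n = 161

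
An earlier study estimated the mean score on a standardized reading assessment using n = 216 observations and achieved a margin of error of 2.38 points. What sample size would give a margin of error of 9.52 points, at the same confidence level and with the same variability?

Margin of error scales as 1/√n, so n₂ = n₁·(E₁/E₂)².
n₂ = 216 × (2.38/9.52)² = 216 × 0.0625 = 13.50
Round up: n₂ = 14.

14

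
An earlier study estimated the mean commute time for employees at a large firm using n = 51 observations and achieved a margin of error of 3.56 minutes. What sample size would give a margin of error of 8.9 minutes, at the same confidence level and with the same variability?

Margin of error scales as 1/√n, so n₂ = n₁·(E₁/E₂)².
n₂ = 51 × (3.56/8.9)² = 51 × 0.16 = 8.16
Round up: n₂ = 9.

n = 9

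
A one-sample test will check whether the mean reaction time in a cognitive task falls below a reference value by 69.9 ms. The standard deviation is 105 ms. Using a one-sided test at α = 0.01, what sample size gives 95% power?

For a one-sample z-test, n = ((z_α + z_β)·σ/δ)².
z_α = 2.326 (one-sided α = 0.01); z_β = 1.645 (power 95% → β = 0.05).
n = (3.971 × 105 / 69.9)² = 35.58
Round up: n = 36.

36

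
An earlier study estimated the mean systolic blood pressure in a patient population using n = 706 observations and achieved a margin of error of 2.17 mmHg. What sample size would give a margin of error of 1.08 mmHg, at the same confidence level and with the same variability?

Margin of error scales as 1/√n, so n₂ = n₁·(E₁/E₂)².
n₂ = 706 × (2.17/1.08)² = 706 × 4.037 = 2850.12
Round up: n₂ = 2851.

n = 2851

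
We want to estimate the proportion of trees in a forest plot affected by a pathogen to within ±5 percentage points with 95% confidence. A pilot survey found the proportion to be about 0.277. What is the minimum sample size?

n = 308

For a proportion with margin E = 0.05 at 95% confidence, z = 1.960.
n = p̂(1−p̂)(z/E)² = 0.277 × 0.723 × (1.960/0.05)² = 307.74
Round up: n = 308.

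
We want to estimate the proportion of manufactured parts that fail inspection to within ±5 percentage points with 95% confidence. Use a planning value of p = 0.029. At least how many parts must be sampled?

44

For a proportion with margin E = 0.05 at 95% confidence, z = 1.960.
n = p̂(1−p̂)(z/E)² = 0.029 × 0.971 × (1.960/0.05)² = 43.27
Round up: n = 44.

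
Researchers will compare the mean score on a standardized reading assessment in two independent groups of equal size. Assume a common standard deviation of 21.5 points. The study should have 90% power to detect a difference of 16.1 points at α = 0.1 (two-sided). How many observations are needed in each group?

For two equal groups, n per group = 2·((z_{α/2} + z_β)·σ/δ)².
z_{α/2} = 1.645; z_β = 1.282 (power 90%).
n = 2 × (2.927 × 21.5 / 16.1)² = 2 × 15.28 = 30.56
Round up: n = 31 per group.

31 per group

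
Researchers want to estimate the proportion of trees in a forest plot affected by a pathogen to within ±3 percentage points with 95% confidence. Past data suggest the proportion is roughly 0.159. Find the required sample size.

For a proportion with margin E = 0.03 at 95% confidence, z = 1.960.
n = p̂(1−p̂)(z/E)² = 0.159 × 0.841 × (1.960/0.03)² = 570.77
Round up: n = 571.

571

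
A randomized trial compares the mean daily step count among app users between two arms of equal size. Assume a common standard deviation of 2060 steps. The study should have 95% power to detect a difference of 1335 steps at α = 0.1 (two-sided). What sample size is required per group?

For two equal groups, n per group = 2·((z_{α/2} + z_β)·σ/δ)².
z_{α/2} = 1.645; z_β = 1.645 (power 95%).
n = 2 × (3.290 × 2060 / 1335)² = 2 × 25.77 = 51.54
Round up: n = 52 per group.

52 per group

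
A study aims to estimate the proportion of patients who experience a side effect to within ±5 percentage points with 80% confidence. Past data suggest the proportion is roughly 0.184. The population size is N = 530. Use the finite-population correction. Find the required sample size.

For a proportion with margin E = 0.05 at 80% confidence, z = 1.282.
n = p̂(1−p̂)(z/E)² = 0.184 × 0.816 × (1.282/0.05)² = 98.71 — call this n₀.
Finite-population correction with N = 530: n = n₀ / (1 + (n₀−1)/N) = 98.71 / 1.184 = 83.37
Round up: n = 84.

84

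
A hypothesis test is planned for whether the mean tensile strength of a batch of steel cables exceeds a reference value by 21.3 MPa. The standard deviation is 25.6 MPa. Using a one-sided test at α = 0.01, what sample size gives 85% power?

For a one-sample z-test, n = ((z_α + z_β)·σ/δ)².
z_α = 2.326 (one-sided α = 0.01); z_β = 1.036 (power 85% → β = 0.15).
n = (3.362 × 25.6 / 21.3)² = 16.33
Round up: n = 17.

n = 17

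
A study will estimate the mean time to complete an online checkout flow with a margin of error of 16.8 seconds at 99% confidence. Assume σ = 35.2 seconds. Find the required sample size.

n = 30

For a mean, the margin of error is E = z·σ/√n, so n = (zσ/E)².
At 99% confidence, z = 2.576.
n = (2.576 × 35.2 / 16.8)² = 29.13
Round up: n = 30.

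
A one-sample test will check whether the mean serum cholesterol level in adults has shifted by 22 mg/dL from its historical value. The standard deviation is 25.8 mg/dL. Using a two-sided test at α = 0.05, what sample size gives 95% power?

n = 18

For a one-sample z-test, n = ((z_{α/2} + z_β)·σ/δ)².
z_{α/2} = 1.960 (two-sided α = 0.05); z_β = 1.645 (power 95% → β = 0.05).
n = (3.605 × 25.8 / 22)² = 17.87
Round up: n = 18.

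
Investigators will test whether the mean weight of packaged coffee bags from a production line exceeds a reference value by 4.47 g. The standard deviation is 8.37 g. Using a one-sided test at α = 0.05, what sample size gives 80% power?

For a one-sample z-test, n = ((z_α + z_β)·σ/δ)².
z_α = 1.645 (one-sided α = 0.05); z_β = 0.842 (power 80% → β = 0.2).
n = (2.487 × 8.37 / 4.47)² = 21.69
Round up: n = 22.

22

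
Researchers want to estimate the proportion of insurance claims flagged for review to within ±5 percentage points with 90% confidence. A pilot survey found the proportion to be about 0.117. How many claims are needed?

n = 112

For a proportion with margin E = 0.05 at 90% confidence, z = 1.645.
n = p̂(1−p̂)(z/E)² = 0.117 × 0.883 × (1.645/0.05)² = 111.82
Round up: n = 112.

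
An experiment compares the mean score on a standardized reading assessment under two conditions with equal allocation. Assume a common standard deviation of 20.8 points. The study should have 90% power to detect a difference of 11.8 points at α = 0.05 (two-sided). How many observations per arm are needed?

66 per group

For two equal groups, n per group = 2·((z_{α/2} + z_β)·σ/δ)².
z_{α/2} = 1.960; z_β = 1.282 (power 90%).
n = 2 × (3.242 × 20.8 / 11.8)² = 2 × 32.66 = 65.32
Round up: n = 66 per group.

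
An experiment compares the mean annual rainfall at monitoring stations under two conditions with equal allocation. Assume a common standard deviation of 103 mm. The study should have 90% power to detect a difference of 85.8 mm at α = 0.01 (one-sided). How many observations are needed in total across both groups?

76 total

For two equal groups, n per group = 2·((z_α + z_β)·σ/δ)².
z_α = 2.326; z_β = 1.282 (power 90%).
n = 2 × (3.608 × 103 / 85.8)² = 2 × 18.76 = 37.52
Round up: n = 38 per group.
Total across both groups: 2 × 38 = 76.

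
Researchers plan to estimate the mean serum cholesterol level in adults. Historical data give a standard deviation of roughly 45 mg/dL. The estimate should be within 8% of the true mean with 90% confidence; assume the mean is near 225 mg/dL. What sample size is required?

17

For a mean, the margin of error is E = z·σ/√n, so n = (zσ/E)².
At 90% confidence, z = 1.645.
E = 8% of 225 = 18 mg/dL.
n = (1.645 × 45 / 18)² = 16.91
Round up: n = 17.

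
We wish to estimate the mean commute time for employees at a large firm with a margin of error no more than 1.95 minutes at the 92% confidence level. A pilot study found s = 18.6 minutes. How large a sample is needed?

For a mean, the margin of error is E = z·σ/√n, so n = (zσ/E)².
At 92% confidence, z = 1.751.
n = (1.751 × 18.6 / 1.95)² = 278.95
Round up: n = 279.

279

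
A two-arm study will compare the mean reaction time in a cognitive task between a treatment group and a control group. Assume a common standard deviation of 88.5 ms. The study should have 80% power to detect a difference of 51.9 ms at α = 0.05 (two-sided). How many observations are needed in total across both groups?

92 total

For two equal groups, n per group = 2·((z_{α/2} + z_β)·σ/δ)².
z_{α/2} = 1.960; z_β = 0.842 (power 80%).
n = 2 × (2.802 × 88.5 / 51.9)² = 2 × 22.83 = 45.66
Round up: n = 46 per group.
Total across both groups: 2 × 46 = 92.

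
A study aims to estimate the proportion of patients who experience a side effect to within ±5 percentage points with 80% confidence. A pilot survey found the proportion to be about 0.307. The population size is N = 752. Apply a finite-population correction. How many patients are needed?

For a proportion with margin E = 0.05 at 80% confidence, z = 1.282.
n = p̂(1−p̂)(z/E)² = 0.307 × 0.693 × (1.282/0.05)² = 139.86 — call this n₀.
Finite-population correction with N = 752: n = n₀ / (1 + (n₀−1)/N) = 139.86 / 1.185 = 118.03
Round up: n = 119.

119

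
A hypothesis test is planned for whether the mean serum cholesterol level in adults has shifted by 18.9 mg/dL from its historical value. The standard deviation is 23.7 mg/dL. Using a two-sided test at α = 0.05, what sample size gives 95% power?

21

For a one-sample z-test, n = ((z_{α/2} + z_β)·σ/δ)².
z_{α/2} = 1.960 (two-sided α = 0.05); z_β = 1.645 (power 95% → β = 0.05).
n = (3.605 × 23.7 / 18.9)² = 20.44
Round up: n = 21.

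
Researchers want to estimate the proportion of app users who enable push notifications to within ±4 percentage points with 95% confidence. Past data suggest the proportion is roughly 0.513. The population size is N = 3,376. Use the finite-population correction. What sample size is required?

For a proportion with margin E = 0.04 at 95% confidence, z = 1.960.
n = p̂(1−p̂)(z/E)² = 0.513 × 0.487 × (1.960/0.04)² = 599.84 — call this n₀.
Finite-population correction with N = 3,376: n = n₀ / (1 + (n₀−1)/N) = 599.84 / 1.177 = 509.63
Round up: n = 510.

n = 510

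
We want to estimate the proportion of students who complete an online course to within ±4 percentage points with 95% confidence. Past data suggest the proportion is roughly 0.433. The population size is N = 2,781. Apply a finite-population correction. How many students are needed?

For a proportion with margin E = 0.04 at 95% confidence, z = 1.960.
n = p̂(1−p̂)(z/E)² = 0.433 × 0.567 × (1.960/0.04)² = 589.47 — call this n₀.
Finite-population correction with N = 2,781: n = n₀ / (1 + (n₀−1)/N) = 589.47 / 1.212 = 486.36
Round up: n = 487.

487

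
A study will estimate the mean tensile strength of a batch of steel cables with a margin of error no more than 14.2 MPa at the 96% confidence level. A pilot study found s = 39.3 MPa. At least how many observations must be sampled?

For a mean, the margin of error is E = z·σ/√n, so n = (zσ/E)².
At 96% confidence, z = 2.054.
n = (2.054 × 39.3 / 14.2)² = 32.32
Round up: n = 33.

33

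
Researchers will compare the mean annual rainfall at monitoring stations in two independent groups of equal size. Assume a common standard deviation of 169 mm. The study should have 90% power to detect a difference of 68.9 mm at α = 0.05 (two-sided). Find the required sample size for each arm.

127 per group

For two equal groups, n per group = 2·((z_{α/2} + z_β)·σ/δ)².
z_{α/2} = 1.960; z_β = 1.282 (power 90%).
n = 2 × (3.242 × 169 / 68.9)² = 2 × 63.24 = 126.48
Round up: n = 127 per group.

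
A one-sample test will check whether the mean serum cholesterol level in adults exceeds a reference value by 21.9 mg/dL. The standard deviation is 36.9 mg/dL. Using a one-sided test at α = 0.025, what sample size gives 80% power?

For a one-sample z-test, n = ((z_α + z_β)·σ/δ)².
z_α = 1.960 (one-sided α = 0.025); z_β = 0.842 (power 80% → β = 0.2).
n = (2.802 × 36.9 / 21.9)² = 22.29
Round up: n = 23.

23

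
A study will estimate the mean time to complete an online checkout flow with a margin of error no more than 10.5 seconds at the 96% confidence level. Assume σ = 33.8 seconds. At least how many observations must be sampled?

44

For a mean, the margin of error is E = z·σ/√n, so n = (zσ/E)².
At 96% confidence, z = 2.054.
n = (2.054 × 33.8 / 10.5)² = 43.72
Round up: n = 44.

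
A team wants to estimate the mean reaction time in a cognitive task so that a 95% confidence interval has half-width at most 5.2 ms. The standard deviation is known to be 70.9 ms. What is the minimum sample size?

For a mean, the margin of error is E = z·σ/√n, so n = (zσ/E)².
At 95% confidence, z = 1.960.
n = (1.960 × 70.9 / 5.2)² = 714.16
Round up: n = 715.

n = 715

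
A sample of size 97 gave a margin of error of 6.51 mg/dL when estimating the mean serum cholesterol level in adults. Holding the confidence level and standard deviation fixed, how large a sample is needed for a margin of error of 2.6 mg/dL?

Margin of error scales as 1/√n, so n₂ = n₁·(E₁/E₂)².
n₂ = 97 × (6.51/2.6)² = 97 × 6.269 = 608.09
Round up: n₂ = 609.

n = 609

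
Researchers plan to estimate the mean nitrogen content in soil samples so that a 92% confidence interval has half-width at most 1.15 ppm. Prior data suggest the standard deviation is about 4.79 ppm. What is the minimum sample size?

54

For a mean, the margin of error is E = z·σ/√n, so n = (zσ/E)².
At 92% confidence, z = 1.751.
n = (1.751 × 4.79 / 1.15)² = 53.19
Round up: n = 54.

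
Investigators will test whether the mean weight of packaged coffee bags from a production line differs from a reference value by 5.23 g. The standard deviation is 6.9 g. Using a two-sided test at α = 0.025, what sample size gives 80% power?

17

For a one-sample z-test, n = ((z_{α/2} + z_β)·σ/δ)².
z_{α/2} = 2.241 (two-sided α = 0.025); z_β = 0.842 (power 80% → β = 0.2).
n = (3.083 × 6.9 / 5.23)² = 16.54
Round up: n = 17.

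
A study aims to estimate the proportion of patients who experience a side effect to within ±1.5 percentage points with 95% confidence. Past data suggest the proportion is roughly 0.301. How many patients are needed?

3593

For a proportion with margin E = 0.015 at 95% confidence, z = 1.960.
n = p̂(1−p̂)(z/E)² = 0.301 × 0.699 × (1.960/0.015)² = 3592.31
Round up: n = 3593.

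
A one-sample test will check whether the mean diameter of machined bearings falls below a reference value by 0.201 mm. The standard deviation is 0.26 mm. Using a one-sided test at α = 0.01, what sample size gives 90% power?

For a one-sample z-test, n = ((z_α + z_β)·σ/δ)².
z_α = 2.326 (one-sided α = 0.01); z_β = 1.282 (power 90% → β = 0.1).
n = (3.608 × 0.26 / 0.201)² = 21.78
Round up: n = 22.

22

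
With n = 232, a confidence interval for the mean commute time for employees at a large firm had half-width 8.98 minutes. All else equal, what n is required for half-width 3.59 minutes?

Margin of error scales as 1/√n, so n₂ = n₁·(E₁/E₂)².
n₂ = 232 × (8.98/3.59)² = 232 × 6.257 = 1451.62
Round up: n₂ = 1452.

n = 1452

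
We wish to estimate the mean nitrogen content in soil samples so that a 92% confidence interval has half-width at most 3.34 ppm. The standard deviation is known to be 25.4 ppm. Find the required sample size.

178

For a mean, the margin of error is E = z·σ/√n, so n = (zσ/E)².
At 92% confidence, z = 1.751.
n = (1.751 × 25.4 / 3.34)² = 177.32
Round up: n = 178.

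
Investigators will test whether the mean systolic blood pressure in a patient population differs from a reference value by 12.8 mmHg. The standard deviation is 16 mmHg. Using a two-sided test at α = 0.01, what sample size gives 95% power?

28

For a one-sample z-test, n = ((z_{α/2} + z_β)·σ/δ)².
z_{α/2} = 2.576 (two-sided α = 0.01); z_β = 1.645 (power 95% → β = 0.05).
n = (4.221 × 16 / 12.8)² = 27.84
Round up: n = 28.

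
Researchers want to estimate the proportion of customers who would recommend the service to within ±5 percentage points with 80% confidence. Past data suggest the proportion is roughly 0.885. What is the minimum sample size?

67

For a proportion with margin E = 0.05 at 80% confidence, z = 1.282.
n = p̂(1−p̂)(z/E)² = 0.885 × 0.115 × (1.282/0.05)² = 66.91
Round up: n = 67.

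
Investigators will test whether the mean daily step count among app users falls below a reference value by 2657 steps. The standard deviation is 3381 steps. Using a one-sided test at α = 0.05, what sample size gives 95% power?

18

For a one-sample z-test, n = ((z_α + z_β)·σ/δ)².
z_α = 1.645 (one-sided α = 0.05); z_β = 1.645 (power 95% → β = 0.05).
n = (3.290 × 3381 / 2657)² = 17.53
Round up: n = 18.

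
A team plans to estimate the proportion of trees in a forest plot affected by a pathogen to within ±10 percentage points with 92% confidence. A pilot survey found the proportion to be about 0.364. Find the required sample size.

n = 71

For a proportion with margin E = 0.1 at 92% confidence, z = 1.751.
n = p̂(1−p̂)(z/E)² = 0.364 × 0.636 × (1.751/0.1)² = 70.98
Round up: n = 71.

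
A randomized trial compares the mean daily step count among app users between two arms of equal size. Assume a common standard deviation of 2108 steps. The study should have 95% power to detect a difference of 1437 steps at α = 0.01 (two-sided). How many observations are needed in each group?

For two equal groups, n per group = 2·((z_{α/2} + z_β)·σ/δ)².
z_{α/2} = 2.576; z_β = 1.645 (power 95%).
n = 2 × (4.221 × 2108 / 1437)² = 2 × 38.34 = 76.68
Round up: n = 77 per group.

77 per group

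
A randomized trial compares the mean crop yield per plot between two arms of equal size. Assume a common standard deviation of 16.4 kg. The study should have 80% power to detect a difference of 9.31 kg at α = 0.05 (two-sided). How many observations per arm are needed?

49 per group

For two equal groups, n per group = 2·((z_{α/2} + z_β)·σ/δ)².
z_{α/2} = 1.960; z_β = 0.842 (power 80%).
n = 2 × (2.802 × 16.4 / 9.31)² = 2 × 24.36 = 48.72
Round up: n = 49 per group.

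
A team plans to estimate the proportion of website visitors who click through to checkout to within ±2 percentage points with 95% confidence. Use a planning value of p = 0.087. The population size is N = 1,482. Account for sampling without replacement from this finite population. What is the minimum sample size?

For a proportion with margin E = 0.02 at 95% confidence, z = 1.960.
n = p̂(1−p̂)(z/E)² = 0.087 × 0.913 × (1.960/0.02)² = 762.86 — call this n₀.
Finite-population correction with N = 1,482: n = n₀ / (1 + (n₀−1)/N) = 762.86 / 1.514 = 503.87
Round up: n = 504.

n = 504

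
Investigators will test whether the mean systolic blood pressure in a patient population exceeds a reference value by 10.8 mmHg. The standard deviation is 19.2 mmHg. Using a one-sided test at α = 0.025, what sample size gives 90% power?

34

For a one-sample z-test, n = ((z_α + z_β)·σ/δ)².
z_α = 1.960 (one-sided α = 0.025); z_β = 1.282 (power 90% → β = 0.1).
n = (3.242 × 19.2 / 10.8)² = 33.22
Round up: n = 34.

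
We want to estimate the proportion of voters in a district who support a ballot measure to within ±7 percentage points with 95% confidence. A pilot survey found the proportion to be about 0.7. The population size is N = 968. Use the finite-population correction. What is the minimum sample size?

For a proportion with margin E = 0.07 at 95% confidence, z = 1.960.
n = p̂(1−p̂)(z/E)² = 0.7 × 0.3 × (1.960/0.07)² = 164.64 — call this n₀.
Finite-population correction with N = 968: n = n₀ / (1 + (n₀−1)/N) = 164.64 / 1.169 = 140.84
Round up: n = 141.

n = 141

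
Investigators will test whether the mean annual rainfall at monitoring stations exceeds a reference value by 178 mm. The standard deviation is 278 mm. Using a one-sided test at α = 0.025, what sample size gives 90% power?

26

For a one-sample z-test, n = ((z_α + z_β)·σ/δ)².
z_α = 1.960 (one-sided α = 0.025); z_β = 1.282 (power 90% → β = 0.1).
n = (3.242 × 278 / 178)² = 25.64
Round up: n = 26.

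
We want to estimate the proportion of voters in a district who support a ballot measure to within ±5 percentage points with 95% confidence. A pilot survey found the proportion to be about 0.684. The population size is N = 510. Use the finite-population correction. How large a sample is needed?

For a proportion with margin E = 0.05 at 95% confidence, z = 1.960.
n = p̂(1−p̂)(z/E)² = 0.684 × 0.316 × (1.960/0.05)² = 332.14 — call this n₀.
Finite-population correction with N = 510: n = n₀ / (1 + (n₀−1)/N) = 332.14 / 1.649 = 201.42
Round up: n = 202.

n = 202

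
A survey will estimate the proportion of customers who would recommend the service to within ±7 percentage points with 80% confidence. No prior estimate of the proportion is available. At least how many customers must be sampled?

n = 84

For a proportion with margin E = 0.07 at 80% confidence, z = 1.282.
With no prior estimate, use p = 0.5, which maximizes p(1−p) at 0.25.
n = 0.25 × (z/E)² = 0.25 × (1.282/0.07)² = 83.85
Round up: n = 84.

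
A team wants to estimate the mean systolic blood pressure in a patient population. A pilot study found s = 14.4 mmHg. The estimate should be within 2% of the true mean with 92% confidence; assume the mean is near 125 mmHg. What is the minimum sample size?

102

For a mean, the margin of error is E = z·σ/√n, so n = (zσ/E)².
At 92% confidence, z = 1.751.
E = 2% of 125 = 2.5 mmHg.
n = (1.751 × 14.4 / 2.5)² = 101.72
Round up: n = 102.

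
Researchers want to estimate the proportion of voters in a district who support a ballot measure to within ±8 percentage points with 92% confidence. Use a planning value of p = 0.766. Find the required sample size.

For a proportion with margin E = 0.08 at 92% confidence, z = 1.751.
n = p̂(1−p̂)(z/E)² = 0.766 × 0.234 × (1.751/0.08)² = 85.87
Round up: n = 86.

86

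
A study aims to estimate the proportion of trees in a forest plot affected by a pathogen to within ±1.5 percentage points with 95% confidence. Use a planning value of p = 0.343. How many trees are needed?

3848

For a proportion with margin E = 0.015 at 95% confidence, z = 1.960.
n = p̂(1−p̂)(z/E)² = 0.343 × 0.657 × (1.960/0.015)² = 3847.59
Round up: n = 3848.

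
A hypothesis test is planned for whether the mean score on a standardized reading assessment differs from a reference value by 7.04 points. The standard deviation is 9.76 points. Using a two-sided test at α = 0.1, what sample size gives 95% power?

For a one-sample z-test, n = ((z_{α/2} + z_β)·σ/δ)².
z_{α/2} = 1.645 (two-sided α = 0.1); z_β = 1.645 (power 95% → β = 0.05).
n = (3.290 × 9.76 / 7.04)² = 20.80
Round up: n = 21.

21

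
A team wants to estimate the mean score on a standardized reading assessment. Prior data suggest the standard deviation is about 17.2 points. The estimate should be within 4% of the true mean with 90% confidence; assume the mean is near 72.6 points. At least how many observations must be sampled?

n = 95

For a mean, the margin of error is E = z·σ/√n, so n = (zσ/E)².
At 90% confidence, z = 1.645.
E = 4% of 72.6 = 2.904 points.
n = (1.645 × 17.2 / 2.904)² = 94.93
Round up: n = 95.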